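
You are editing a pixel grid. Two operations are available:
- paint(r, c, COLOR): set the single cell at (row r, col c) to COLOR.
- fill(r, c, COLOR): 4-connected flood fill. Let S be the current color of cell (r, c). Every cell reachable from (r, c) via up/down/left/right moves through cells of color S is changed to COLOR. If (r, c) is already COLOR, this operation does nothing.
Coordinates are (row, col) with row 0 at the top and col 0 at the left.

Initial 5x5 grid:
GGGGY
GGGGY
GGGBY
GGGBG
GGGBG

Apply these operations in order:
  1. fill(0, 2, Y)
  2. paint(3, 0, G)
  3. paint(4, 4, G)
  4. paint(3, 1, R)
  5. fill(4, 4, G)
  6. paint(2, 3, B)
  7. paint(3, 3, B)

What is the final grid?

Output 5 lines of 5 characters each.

Answer: YYYYY
YYYYY
YYYBY
GRYBG
YYYBG

Derivation:
After op 1 fill(0,2,Y) [17 cells changed]:
YYYYY
YYYYY
YYYBY
YYYBG
YYYBG
After op 2 paint(3,0,G):
YYYYY
YYYYY
YYYBY
GYYBG
YYYBG
After op 3 paint(4,4,G):
YYYYY
YYYYY
YYYBY
GYYBG
YYYBG
After op 4 paint(3,1,R):
YYYYY
YYYYY
YYYBY
GRYBG
YYYBG
After op 5 fill(4,4,G) [0 cells changed]:
YYYYY
YYYYY
YYYBY
GRYBG
YYYBG
After op 6 paint(2,3,B):
YYYYY
YYYYY
YYYBY
GRYBG
YYYBG
After op 7 paint(3,3,B):
YYYYY
YYYYY
YYYBY
GRYBG
YYYBG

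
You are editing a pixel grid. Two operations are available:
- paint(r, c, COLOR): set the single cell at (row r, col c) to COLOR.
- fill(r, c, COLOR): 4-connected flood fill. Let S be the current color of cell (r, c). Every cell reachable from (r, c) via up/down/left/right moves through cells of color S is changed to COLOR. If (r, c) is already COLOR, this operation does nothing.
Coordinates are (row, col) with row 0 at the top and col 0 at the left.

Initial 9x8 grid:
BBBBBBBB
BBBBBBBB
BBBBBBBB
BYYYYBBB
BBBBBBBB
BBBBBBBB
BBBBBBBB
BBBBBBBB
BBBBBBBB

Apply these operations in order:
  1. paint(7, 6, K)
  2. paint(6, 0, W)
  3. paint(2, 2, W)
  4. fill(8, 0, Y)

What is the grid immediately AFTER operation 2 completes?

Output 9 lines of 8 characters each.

Answer: BBBBBBBB
BBBBBBBB
BBBBBBBB
BYYYYBBB
BBBBBBBB
BBBBBBBB
WBBBBBBB
BBBBBBKB
BBBBBBBB

Derivation:
After op 1 paint(7,6,K):
BBBBBBBB
BBBBBBBB
BBBBBBBB
BYYYYBBB
BBBBBBBB
BBBBBBBB
BBBBBBBB
BBBBBBKB
BBBBBBBB
After op 2 paint(6,0,W):
BBBBBBBB
BBBBBBBB
BBBBBBBB
BYYYYBBB
BBBBBBBB
BBBBBBBB
WBBBBBBB
BBBBBBKB
BBBBBBBB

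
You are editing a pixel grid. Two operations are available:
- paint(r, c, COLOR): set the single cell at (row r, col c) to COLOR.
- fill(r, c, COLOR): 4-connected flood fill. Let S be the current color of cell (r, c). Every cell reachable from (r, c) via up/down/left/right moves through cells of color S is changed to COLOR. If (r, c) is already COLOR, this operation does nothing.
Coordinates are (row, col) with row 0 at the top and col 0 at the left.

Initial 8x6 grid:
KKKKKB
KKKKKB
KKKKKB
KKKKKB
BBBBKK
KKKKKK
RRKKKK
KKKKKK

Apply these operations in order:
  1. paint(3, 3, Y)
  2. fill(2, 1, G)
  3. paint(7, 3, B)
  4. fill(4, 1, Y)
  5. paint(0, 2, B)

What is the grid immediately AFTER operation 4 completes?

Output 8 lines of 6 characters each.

Answer: GGGGGB
GGGGGB
GGGGGB
GGGYGB
YYYYGG
GGGGGG
RRGGGG
GGGBGG

Derivation:
After op 1 paint(3,3,Y):
KKKKKB
KKKKKB
KKKKKB
KKKYKB
BBBBKK
KKKKKK
RRKKKK
KKKKKK
After op 2 fill(2,1,G) [37 cells changed]:
GGGGGB
GGGGGB
GGGGGB
GGGYGB
BBBBGG
GGGGGG
RRGGGG
GGGGGG
After op 3 paint(7,3,B):
GGGGGB
GGGGGB
GGGGGB
GGGYGB
BBBBGG
GGGGGG
RRGGGG
GGGBGG
After op 4 fill(4,1,Y) [4 cells changed]:
GGGGGB
GGGGGB
GGGGGB
GGGYGB
YYYYGG
GGGGGG
RRGGGG
GGGBGG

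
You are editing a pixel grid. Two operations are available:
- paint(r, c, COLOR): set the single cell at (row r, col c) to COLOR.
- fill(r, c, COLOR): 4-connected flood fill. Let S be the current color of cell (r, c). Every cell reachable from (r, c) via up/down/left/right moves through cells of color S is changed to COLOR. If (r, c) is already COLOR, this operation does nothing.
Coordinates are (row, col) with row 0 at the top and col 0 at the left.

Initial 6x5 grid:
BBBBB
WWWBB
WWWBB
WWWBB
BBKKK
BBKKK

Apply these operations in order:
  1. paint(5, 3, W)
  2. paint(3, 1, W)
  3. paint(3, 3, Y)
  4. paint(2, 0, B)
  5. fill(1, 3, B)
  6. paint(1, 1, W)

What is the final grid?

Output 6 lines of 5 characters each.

After op 1 paint(5,3,W):
BBBBB
WWWBB
WWWBB
WWWBB
BBKKK
BBKWK
After op 2 paint(3,1,W):
BBBBB
WWWBB
WWWBB
WWWBB
BBKKK
BBKWK
After op 3 paint(3,3,Y):
BBBBB
WWWBB
WWWBB
WWWYB
BBKKK
BBKWK
After op 4 paint(2,0,B):
BBBBB
WWWBB
BWWBB
WWWYB
BBKKK
BBKWK
After op 5 fill(1,3,B) [0 cells changed]:
BBBBB
WWWBB
BWWBB
WWWYB
BBKKK
BBKWK
After op 6 paint(1,1,W):
BBBBB
WWWBB
BWWBB
WWWYB
BBKKK
BBKWK

Answer: BBBBB
WWWBB
BWWBB
WWWYB
BBKKK
BBKWK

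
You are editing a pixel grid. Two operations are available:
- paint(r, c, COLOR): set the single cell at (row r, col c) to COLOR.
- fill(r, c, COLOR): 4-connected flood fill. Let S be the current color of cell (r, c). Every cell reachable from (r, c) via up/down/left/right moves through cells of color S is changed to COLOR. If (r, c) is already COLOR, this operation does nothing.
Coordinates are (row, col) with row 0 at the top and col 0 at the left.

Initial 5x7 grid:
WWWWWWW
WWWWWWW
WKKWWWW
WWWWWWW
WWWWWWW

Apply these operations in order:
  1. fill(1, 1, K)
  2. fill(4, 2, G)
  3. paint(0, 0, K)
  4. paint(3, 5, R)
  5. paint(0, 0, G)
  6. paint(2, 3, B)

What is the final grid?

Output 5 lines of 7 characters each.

Answer: GGGGGGG
GGGGGGG
GGGBGGG
GGGGGRG
GGGGGGG

Derivation:
After op 1 fill(1,1,K) [33 cells changed]:
KKKKKKK
KKKKKKK
KKKKKKK
KKKKKKK
KKKKKKK
After op 2 fill(4,2,G) [35 cells changed]:
GGGGGGG
GGGGGGG
GGGGGGG
GGGGGGG
GGGGGGG
After op 3 paint(0,0,K):
KGGGGGG
GGGGGGG
GGGGGGG
GGGGGGG
GGGGGGG
After op 4 paint(3,5,R):
KGGGGGG
GGGGGGG
GGGGGGG
GGGGGRG
GGGGGGG
After op 5 paint(0,0,G):
GGGGGGG
GGGGGGG
GGGGGGG
GGGGGRG
GGGGGGG
After op 6 paint(2,3,B):
GGGGGGG
GGGGGGG
GGGBGGG
GGGGGRG
GGGGGGG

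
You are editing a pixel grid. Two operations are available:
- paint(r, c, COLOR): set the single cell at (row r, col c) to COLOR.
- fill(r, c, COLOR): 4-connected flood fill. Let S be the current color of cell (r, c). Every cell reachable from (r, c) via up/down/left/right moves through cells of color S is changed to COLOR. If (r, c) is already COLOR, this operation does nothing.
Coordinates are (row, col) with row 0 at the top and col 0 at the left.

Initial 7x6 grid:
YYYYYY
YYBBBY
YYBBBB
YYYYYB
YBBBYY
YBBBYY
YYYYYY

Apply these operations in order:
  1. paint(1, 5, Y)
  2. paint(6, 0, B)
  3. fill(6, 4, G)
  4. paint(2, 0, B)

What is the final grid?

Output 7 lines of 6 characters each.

After op 1 paint(1,5,Y):
YYYYYY
YYBBBY
YYBBBB
YYYYYB
YBBBYY
YBBBYY
YYYYYY
After op 2 paint(6,0,B):
YYYYYY
YYBBBY
YYBBBB
YYYYYB
YBBBYY
YBBBYY
BYYYYY
After op 3 fill(6,4,G) [27 cells changed]:
GGGGGG
GGBBBG
GGBBBB
GGGGGB
GBBBGG
GBBBGG
BGGGGG
After op 4 paint(2,0,B):
GGGGGG
GGBBBG
BGBBBB
GGGGGB
GBBBGG
GBBBGG
BGGGGG

Answer: GGGGGG
GGBBBG
BGBBBB
GGGGGB
GBBBGG
GBBBGG
BGGGGG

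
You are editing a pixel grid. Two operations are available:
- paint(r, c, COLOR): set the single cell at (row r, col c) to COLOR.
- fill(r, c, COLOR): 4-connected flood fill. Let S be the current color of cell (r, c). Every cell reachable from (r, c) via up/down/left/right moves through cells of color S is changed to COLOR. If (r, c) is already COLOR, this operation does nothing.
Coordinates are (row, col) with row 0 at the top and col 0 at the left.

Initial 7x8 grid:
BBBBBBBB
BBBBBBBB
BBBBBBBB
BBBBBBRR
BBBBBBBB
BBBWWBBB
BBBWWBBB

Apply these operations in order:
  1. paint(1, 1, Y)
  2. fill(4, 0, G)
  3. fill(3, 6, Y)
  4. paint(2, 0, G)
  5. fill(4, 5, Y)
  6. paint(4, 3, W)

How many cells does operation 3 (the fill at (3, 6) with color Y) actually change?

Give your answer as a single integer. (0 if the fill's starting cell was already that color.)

Answer: 2

Derivation:
After op 1 paint(1,1,Y):
BBBBBBBB
BYBBBBBB
BBBBBBBB
BBBBBBRR
BBBBBBBB
BBBWWBBB
BBBWWBBB
After op 2 fill(4,0,G) [49 cells changed]:
GGGGGGGG
GYGGGGGG
GGGGGGGG
GGGGGGRR
GGGGGGGG
GGGWWGGG
GGGWWGGG
After op 3 fill(3,6,Y) [2 cells changed]:
GGGGGGGG
GYGGGGGG
GGGGGGGG
GGGGGGYY
GGGGGGGG
GGGWWGGG
GGGWWGGG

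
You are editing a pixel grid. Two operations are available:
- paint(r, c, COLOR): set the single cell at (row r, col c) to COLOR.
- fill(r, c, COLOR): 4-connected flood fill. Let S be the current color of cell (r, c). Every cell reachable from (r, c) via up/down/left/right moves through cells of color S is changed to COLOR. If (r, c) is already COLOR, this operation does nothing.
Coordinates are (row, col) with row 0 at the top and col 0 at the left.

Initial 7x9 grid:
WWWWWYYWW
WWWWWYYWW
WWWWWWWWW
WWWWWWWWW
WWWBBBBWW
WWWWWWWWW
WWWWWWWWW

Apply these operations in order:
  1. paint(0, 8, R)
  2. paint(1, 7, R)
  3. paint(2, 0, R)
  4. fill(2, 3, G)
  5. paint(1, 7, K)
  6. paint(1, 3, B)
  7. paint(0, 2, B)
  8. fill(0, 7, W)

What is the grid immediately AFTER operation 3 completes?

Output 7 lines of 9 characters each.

After op 1 paint(0,8,R):
WWWWWYYWR
WWWWWYYWW
WWWWWWWWW
WWWWWWWWW
WWWBBBBWW
WWWWWWWWW
WWWWWWWWW
After op 2 paint(1,7,R):
WWWWWYYWR
WWWWWYYRW
WWWWWWWWW
WWWWWWWWW
WWWBBBBWW
WWWWWWWWW
WWWWWWWWW
After op 3 paint(2,0,R):
WWWWWYYWR
WWWWWYYRW
RWWWWWWWW
WWWWWWWWW
WWWBBBBWW
WWWWWWWWW
WWWWWWWWW

Answer: WWWWWYYWR
WWWWWYYRW
RWWWWWWWW
WWWWWWWWW
WWWBBBBWW
WWWWWWWWW
WWWWWWWWW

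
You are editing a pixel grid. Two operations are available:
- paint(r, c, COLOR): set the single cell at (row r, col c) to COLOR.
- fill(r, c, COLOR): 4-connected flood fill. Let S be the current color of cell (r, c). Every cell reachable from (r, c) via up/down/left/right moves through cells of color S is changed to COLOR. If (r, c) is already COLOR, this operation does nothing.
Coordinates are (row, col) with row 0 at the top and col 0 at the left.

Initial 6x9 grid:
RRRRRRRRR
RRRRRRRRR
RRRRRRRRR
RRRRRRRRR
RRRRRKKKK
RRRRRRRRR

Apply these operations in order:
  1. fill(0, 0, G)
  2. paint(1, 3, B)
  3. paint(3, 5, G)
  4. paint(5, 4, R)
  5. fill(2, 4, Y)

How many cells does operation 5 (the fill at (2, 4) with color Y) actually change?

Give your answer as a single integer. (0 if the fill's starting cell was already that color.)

Answer: 44

Derivation:
After op 1 fill(0,0,G) [50 cells changed]:
GGGGGGGGG
GGGGGGGGG
GGGGGGGGG
GGGGGGGGG
GGGGGKKKK
GGGGGGGGG
After op 2 paint(1,3,B):
GGGGGGGGG
GGGBGGGGG
GGGGGGGGG
GGGGGGGGG
GGGGGKKKK
GGGGGGGGG
After op 3 paint(3,5,G):
GGGGGGGGG
GGGBGGGGG
GGGGGGGGG
GGGGGGGGG
GGGGGKKKK
GGGGGGGGG
After op 4 paint(5,4,R):
GGGGGGGGG
GGGBGGGGG
GGGGGGGGG
GGGGGGGGG
GGGGGKKKK
GGGGRGGGG
After op 5 fill(2,4,Y) [44 cells changed]:
YYYYYYYYY
YYYBYYYYY
YYYYYYYYY
YYYYYYYYY
YYYYYKKKK
YYYYRGGGG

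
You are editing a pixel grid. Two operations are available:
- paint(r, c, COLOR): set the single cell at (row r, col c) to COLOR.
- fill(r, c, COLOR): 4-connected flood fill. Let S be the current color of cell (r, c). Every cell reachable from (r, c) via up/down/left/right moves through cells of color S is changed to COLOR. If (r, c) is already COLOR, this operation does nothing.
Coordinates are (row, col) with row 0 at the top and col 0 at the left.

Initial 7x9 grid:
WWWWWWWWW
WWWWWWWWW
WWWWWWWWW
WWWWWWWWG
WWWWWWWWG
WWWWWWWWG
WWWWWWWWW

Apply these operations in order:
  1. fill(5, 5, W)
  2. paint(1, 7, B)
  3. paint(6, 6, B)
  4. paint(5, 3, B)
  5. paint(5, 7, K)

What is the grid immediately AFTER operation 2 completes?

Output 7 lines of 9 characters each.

Answer: WWWWWWWWW
WWWWWWWBW
WWWWWWWWW
WWWWWWWWG
WWWWWWWWG
WWWWWWWWG
WWWWWWWWW

Derivation:
After op 1 fill(5,5,W) [0 cells changed]:
WWWWWWWWW
WWWWWWWWW
WWWWWWWWW
WWWWWWWWG
WWWWWWWWG
WWWWWWWWG
WWWWWWWWW
After op 2 paint(1,7,B):
WWWWWWWWW
WWWWWWWBW
WWWWWWWWW
WWWWWWWWG
WWWWWWWWG
WWWWWWWWG
WWWWWWWWW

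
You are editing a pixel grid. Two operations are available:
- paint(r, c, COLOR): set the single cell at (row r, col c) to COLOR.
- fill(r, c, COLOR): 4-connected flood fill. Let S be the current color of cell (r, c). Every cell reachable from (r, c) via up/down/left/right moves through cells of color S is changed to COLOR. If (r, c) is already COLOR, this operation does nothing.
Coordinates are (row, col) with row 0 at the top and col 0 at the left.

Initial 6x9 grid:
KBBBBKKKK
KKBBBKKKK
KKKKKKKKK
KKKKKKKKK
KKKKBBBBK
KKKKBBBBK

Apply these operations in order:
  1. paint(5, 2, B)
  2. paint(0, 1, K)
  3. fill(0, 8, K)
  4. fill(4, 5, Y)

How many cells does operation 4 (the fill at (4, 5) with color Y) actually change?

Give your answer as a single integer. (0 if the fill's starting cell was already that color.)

Answer: 8

Derivation:
After op 1 paint(5,2,B):
KBBBBKKKK
KKBBBKKKK
KKKKKKKKK
KKKKKKKKK
KKKKBBBBK
KKBKBBBBK
After op 2 paint(0,1,K):
KKBBBKKKK
KKBBBKKKK
KKKKKKKKK
KKKKKKKKK
KKKKBBBBK
KKBKBBBBK
After op 3 fill(0,8,K) [0 cells changed]:
KKBBBKKKK
KKBBBKKKK
KKKKKKKKK
KKKKKKKKK
KKKKBBBBK
KKBKBBBBK
After op 4 fill(4,5,Y) [8 cells changed]:
KKBBBKKKK
KKBBBKKKK
KKKKKKKKK
KKKKKKKKK
KKKKYYYYK
KKBKYYYYK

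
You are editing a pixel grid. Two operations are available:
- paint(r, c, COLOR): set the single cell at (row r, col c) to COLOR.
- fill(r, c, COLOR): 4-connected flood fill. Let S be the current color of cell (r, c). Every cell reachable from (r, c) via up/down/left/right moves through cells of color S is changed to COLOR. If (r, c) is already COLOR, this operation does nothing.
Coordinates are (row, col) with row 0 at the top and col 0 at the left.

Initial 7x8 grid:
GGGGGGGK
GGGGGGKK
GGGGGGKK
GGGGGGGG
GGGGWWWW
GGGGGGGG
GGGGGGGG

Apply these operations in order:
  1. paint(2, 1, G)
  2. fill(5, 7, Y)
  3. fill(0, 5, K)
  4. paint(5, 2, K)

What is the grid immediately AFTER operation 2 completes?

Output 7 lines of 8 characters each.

Answer: YYYYYYYK
YYYYYYKK
YYYYYYKK
YYYYYYYY
YYYYWWWW
YYYYYYYY
YYYYYYYY

Derivation:
After op 1 paint(2,1,G):
GGGGGGGK
GGGGGGKK
GGGGGGKK
GGGGGGGG
GGGGWWWW
GGGGGGGG
GGGGGGGG
After op 2 fill(5,7,Y) [47 cells changed]:
YYYYYYYK
YYYYYYKK
YYYYYYKK
YYYYYYYY
YYYYWWWW
YYYYYYYY
YYYYYYYY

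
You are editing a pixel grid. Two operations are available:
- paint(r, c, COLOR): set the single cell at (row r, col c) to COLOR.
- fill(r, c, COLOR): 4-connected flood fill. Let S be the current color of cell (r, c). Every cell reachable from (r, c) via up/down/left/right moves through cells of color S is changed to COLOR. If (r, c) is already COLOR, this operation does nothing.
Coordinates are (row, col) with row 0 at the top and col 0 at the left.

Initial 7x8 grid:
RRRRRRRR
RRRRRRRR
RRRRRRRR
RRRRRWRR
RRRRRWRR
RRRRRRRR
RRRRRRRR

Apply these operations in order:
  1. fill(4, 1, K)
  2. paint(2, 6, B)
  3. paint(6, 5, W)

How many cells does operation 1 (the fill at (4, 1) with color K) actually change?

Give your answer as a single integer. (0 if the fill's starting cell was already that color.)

After op 1 fill(4,1,K) [54 cells changed]:
KKKKKKKK
KKKKKKKK
KKKKKKKK
KKKKKWKK
KKKKKWKK
KKKKKKKK
KKKKKKKK

Answer: 54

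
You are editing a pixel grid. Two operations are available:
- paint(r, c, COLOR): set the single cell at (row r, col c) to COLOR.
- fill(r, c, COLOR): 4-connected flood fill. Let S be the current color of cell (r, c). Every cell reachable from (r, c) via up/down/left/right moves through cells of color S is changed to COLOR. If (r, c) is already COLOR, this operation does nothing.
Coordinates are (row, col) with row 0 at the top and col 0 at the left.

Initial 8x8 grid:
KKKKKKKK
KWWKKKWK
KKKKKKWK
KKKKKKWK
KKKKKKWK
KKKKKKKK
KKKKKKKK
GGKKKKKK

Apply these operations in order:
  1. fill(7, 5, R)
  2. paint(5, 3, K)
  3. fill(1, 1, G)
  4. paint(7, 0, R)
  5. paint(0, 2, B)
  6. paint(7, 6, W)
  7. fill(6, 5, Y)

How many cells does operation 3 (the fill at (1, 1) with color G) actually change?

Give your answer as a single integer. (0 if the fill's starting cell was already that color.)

Answer: 2

Derivation:
After op 1 fill(7,5,R) [56 cells changed]:
RRRRRRRR
RWWRRRWR
RRRRRRWR
RRRRRRWR
RRRRRRWR
RRRRRRRR
RRRRRRRR
GGRRRRRR
After op 2 paint(5,3,K):
RRRRRRRR
RWWRRRWR
RRRRRRWR
RRRRRRWR
RRRRRRWR
RRRKRRRR
RRRRRRRR
GGRRRRRR
After op 3 fill(1,1,G) [2 cells changed]:
RRRRRRRR
RGGRRRWR
RRRRRRWR
RRRRRRWR
RRRRRRWR
RRRKRRRR
RRRRRRRR
GGRRRRRR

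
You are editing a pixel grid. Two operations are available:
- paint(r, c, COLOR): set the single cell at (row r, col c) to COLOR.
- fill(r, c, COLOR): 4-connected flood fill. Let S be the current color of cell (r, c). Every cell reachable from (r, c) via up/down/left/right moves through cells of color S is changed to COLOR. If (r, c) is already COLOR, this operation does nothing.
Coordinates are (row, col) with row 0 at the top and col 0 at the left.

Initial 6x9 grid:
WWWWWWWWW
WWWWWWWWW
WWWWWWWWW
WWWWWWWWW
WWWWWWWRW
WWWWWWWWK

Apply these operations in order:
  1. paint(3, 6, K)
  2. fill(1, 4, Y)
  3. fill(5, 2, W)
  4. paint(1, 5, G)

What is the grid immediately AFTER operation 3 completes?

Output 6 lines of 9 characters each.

Answer: WWWWWWWWW
WWWWWWWWW
WWWWWWWWW
WWWWWWKWW
WWWWWWWRW
WWWWWWWWK

Derivation:
After op 1 paint(3,6,K):
WWWWWWWWW
WWWWWWWWW
WWWWWWWWW
WWWWWWKWW
WWWWWWWRW
WWWWWWWWK
After op 2 fill(1,4,Y) [51 cells changed]:
YYYYYYYYY
YYYYYYYYY
YYYYYYYYY
YYYYYYKYY
YYYYYYYRY
YYYYYYYYK
After op 3 fill(5,2,W) [51 cells changed]:
WWWWWWWWW
WWWWWWWWW
WWWWWWWWW
WWWWWWKWW
WWWWWWWRW
WWWWWWWWK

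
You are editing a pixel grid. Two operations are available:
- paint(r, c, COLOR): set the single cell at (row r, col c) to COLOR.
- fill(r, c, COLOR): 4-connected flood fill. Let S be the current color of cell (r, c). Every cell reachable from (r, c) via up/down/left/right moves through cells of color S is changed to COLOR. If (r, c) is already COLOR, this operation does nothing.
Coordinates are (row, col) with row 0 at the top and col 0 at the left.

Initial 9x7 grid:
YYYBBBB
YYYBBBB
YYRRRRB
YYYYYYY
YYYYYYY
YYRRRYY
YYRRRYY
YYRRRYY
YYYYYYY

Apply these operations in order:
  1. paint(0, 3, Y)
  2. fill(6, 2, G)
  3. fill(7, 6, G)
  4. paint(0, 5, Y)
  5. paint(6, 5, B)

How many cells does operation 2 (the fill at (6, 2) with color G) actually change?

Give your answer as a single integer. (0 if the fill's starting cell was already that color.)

After op 1 paint(0,3,Y):
YYYYBBB
YYYBBBB
YYRRRRB
YYYYYYY
YYYYYYY
YYRRRYY
YYRRRYY
YYRRRYY
YYYYYYY
After op 2 fill(6,2,G) [9 cells changed]:
YYYYBBB
YYYBBBB
YYRRRRB
YYYYYYY
YYYYYYY
YYGGGYY
YYGGGYY
YYGGGYY
YYYYYYY

Answer: 9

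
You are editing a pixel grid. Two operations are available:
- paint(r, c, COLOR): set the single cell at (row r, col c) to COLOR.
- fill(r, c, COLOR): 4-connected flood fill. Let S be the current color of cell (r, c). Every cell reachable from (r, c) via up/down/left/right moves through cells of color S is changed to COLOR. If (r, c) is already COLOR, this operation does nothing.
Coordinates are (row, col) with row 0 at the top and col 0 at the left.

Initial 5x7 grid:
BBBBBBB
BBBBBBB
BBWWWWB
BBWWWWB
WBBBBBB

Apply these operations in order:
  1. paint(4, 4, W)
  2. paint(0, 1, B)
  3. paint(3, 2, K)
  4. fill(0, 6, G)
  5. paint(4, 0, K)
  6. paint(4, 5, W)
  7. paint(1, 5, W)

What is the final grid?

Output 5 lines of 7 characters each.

After op 1 paint(4,4,W):
BBBBBBB
BBBBBBB
BBWWWWB
BBWWWWB
WBBBWBB
After op 2 paint(0,1,B):
BBBBBBB
BBBBBBB
BBWWWWB
BBWWWWB
WBBBWBB
After op 3 paint(3,2,K):
BBBBBBB
BBBBBBB
BBWWWWB
BBKWWWB
WBBBWBB
After op 4 fill(0,6,G) [25 cells changed]:
GGGGGGG
GGGGGGG
GGWWWWG
GGKWWWG
WGGGWGG
After op 5 paint(4,0,K):
GGGGGGG
GGGGGGG
GGWWWWG
GGKWWWG
KGGGWGG
After op 6 paint(4,5,W):
GGGGGGG
GGGGGGG
GGWWWWG
GGKWWWG
KGGGWWG
After op 7 paint(1,5,W):
GGGGGGG
GGGGGWG
GGWWWWG
GGKWWWG
KGGGWWG

Answer: GGGGGGG
GGGGGWG
GGWWWWG
GGKWWWG
KGGGWWG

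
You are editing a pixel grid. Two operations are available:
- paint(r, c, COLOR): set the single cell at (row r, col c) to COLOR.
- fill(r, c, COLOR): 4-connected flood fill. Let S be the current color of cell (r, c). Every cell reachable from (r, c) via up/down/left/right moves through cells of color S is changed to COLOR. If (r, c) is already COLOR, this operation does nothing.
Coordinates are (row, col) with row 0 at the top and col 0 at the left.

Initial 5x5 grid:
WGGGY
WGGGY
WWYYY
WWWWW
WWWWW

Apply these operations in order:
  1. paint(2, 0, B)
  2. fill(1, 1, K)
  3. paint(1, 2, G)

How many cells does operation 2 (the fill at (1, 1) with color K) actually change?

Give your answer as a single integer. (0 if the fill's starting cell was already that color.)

Answer: 6

Derivation:
After op 1 paint(2,0,B):
WGGGY
WGGGY
BWYYY
WWWWW
WWWWW
After op 2 fill(1,1,K) [6 cells changed]:
WKKKY
WKKKY
BWYYY
WWWWW
WWWWW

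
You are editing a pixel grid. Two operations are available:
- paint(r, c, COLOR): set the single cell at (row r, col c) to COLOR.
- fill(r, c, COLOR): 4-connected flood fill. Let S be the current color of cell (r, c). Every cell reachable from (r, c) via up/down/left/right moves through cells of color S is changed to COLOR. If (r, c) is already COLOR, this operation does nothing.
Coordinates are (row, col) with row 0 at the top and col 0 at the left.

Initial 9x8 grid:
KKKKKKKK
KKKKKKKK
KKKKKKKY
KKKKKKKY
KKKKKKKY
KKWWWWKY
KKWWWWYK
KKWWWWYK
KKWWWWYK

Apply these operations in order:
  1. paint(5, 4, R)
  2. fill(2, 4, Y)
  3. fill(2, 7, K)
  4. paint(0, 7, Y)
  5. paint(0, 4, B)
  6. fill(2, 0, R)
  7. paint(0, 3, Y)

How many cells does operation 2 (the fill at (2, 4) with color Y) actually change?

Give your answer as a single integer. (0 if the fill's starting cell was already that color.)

After op 1 paint(5,4,R):
KKKKKKKK
KKKKKKKK
KKKKKKKY
KKKKKKKY
KKKKKKKY
KKWWRWKY
KKWWWWYK
KKWWWWYK
KKWWWWYK
After op 2 fill(2,4,Y) [46 cells changed]:
YYYYYYYY
YYYYYYYY
YYYYYYYY
YYYYYYYY
YYYYYYYY
YYWWRWYY
YYWWWWYK
YYWWWWYK
YYWWWWYK

Answer: 46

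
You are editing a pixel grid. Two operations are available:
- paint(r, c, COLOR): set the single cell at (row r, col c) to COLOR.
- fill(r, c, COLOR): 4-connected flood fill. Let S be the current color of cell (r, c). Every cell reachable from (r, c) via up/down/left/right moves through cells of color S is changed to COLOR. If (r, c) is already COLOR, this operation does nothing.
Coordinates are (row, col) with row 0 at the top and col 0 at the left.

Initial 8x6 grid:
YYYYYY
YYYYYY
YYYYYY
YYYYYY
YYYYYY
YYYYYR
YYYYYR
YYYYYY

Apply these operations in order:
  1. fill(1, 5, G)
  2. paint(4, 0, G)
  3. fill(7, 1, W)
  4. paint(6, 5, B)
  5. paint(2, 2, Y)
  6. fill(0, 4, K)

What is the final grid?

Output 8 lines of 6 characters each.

Answer: KKKKKK
KKKKKK
KKYKKK
KKKKKK
KKKKKK
KKKKKR
KKKKKB
KKKKKK

Derivation:
After op 1 fill(1,5,G) [46 cells changed]:
GGGGGG
GGGGGG
GGGGGG
GGGGGG
GGGGGG
GGGGGR
GGGGGR
GGGGGG
After op 2 paint(4,0,G):
GGGGGG
GGGGGG
GGGGGG
GGGGGG
GGGGGG
GGGGGR
GGGGGR
GGGGGG
After op 3 fill(7,1,W) [46 cells changed]:
WWWWWW
WWWWWW
WWWWWW
WWWWWW
WWWWWW
WWWWWR
WWWWWR
WWWWWW
After op 4 paint(6,5,B):
WWWWWW
WWWWWW
WWWWWW
WWWWWW
WWWWWW
WWWWWR
WWWWWB
WWWWWW
After op 5 paint(2,2,Y):
WWWWWW
WWWWWW
WWYWWW
WWWWWW
WWWWWW
WWWWWR
WWWWWB
WWWWWW
After op 6 fill(0,4,K) [45 cells changed]:
KKKKKK
KKKKKK
KKYKKK
KKKKKK
KKKKKK
KKKKKR
KKKKKB
KKKKKK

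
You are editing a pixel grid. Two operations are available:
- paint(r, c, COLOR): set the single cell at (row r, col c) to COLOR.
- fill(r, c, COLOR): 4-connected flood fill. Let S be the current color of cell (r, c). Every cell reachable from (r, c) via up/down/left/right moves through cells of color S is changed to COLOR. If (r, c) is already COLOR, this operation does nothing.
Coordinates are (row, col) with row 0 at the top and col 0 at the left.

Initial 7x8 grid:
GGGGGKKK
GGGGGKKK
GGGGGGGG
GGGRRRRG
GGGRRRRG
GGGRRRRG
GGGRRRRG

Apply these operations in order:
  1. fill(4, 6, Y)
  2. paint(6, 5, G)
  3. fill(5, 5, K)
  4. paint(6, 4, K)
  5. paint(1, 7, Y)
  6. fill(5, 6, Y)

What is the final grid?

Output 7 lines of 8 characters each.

After op 1 fill(4,6,Y) [16 cells changed]:
GGGGGKKK
GGGGGKKK
GGGGGGGG
GGGYYYYG
GGGYYYYG
GGGYYYYG
GGGYYYYG
After op 2 paint(6,5,G):
GGGGGKKK
GGGGGKKK
GGGGGGGG
GGGYYYYG
GGGYYYYG
GGGYYYYG
GGGYYGYG
After op 3 fill(5,5,K) [15 cells changed]:
GGGGGKKK
GGGGGKKK
GGGGGGGG
GGGKKKKG
GGGKKKKG
GGGKKKKG
GGGKKGKG
After op 4 paint(6,4,K):
GGGGGKKK
GGGGGKKK
GGGGGGGG
GGGKKKKG
GGGKKKKG
GGGKKKKG
GGGKKGKG
After op 5 paint(1,7,Y):
GGGGGKKK
GGGGGKKY
GGGGGGGG
GGGKKKKG
GGGKKKKG
GGGKKKKG
GGGKKGKG
After op 6 fill(5,6,Y) [15 cells changed]:
GGGGGKKK
GGGGGKKY
GGGGGGGG
GGGYYYYG
GGGYYYYG
GGGYYYYG
GGGYYGYG

Answer: GGGGGKKK
GGGGGKKY
GGGGGGGG
GGGYYYYG
GGGYYYYG
GGGYYYYG
GGGYYGYG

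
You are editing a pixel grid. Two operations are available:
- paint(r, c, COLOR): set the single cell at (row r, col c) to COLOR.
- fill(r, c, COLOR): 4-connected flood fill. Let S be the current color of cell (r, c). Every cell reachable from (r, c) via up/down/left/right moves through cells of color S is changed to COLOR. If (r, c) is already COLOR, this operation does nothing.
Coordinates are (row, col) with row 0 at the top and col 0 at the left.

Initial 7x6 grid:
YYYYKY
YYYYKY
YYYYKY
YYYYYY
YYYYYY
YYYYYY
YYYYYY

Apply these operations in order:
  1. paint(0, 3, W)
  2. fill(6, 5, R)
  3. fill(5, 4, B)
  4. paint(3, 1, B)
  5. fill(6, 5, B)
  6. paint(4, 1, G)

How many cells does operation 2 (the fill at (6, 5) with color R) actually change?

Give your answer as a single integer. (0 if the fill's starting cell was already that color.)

After op 1 paint(0,3,W):
YYYWKY
YYYYKY
YYYYKY
YYYYYY
YYYYYY
YYYYYY
YYYYYY
After op 2 fill(6,5,R) [38 cells changed]:
RRRWKR
RRRRKR
RRRRKR
RRRRRR
RRRRRR
RRRRRR
RRRRRR

Answer: 38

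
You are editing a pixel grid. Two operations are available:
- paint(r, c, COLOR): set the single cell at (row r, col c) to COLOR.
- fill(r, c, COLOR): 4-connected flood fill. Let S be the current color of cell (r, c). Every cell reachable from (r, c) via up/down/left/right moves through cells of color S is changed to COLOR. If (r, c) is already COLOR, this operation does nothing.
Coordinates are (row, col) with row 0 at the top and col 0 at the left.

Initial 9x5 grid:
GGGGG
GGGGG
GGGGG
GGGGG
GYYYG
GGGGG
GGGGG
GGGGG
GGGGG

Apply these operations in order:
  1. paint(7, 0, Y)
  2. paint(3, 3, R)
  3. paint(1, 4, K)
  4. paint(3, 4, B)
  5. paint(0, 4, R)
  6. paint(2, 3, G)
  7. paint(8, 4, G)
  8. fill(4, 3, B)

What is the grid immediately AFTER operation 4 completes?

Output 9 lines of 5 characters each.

Answer: GGGGG
GGGGK
GGGGG
GGGRB
GYYYG
GGGGG
GGGGG
YGGGG
GGGGG

Derivation:
After op 1 paint(7,0,Y):
GGGGG
GGGGG
GGGGG
GGGGG
GYYYG
GGGGG
GGGGG
YGGGG
GGGGG
After op 2 paint(3,3,R):
GGGGG
GGGGG
GGGGG
GGGRG
GYYYG
GGGGG
GGGGG
YGGGG
GGGGG
After op 3 paint(1,4,K):
GGGGG
GGGGK
GGGGG
GGGRG
GYYYG
GGGGG
GGGGG
YGGGG
GGGGG
After op 4 paint(3,4,B):
GGGGG
GGGGK
GGGGG
GGGRB
GYYYG
GGGGG
GGGGG
YGGGG
GGGGG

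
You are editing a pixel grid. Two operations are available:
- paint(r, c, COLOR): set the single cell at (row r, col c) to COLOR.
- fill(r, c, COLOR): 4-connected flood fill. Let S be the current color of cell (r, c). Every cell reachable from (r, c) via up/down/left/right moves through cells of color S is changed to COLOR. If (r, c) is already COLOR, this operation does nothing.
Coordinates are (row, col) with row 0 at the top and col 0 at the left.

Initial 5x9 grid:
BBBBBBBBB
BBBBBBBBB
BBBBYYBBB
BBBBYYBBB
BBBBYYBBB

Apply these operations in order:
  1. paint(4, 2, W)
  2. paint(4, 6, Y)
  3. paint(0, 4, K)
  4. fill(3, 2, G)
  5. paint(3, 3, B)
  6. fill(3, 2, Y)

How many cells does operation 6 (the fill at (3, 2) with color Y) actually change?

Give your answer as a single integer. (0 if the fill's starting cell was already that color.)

Answer: 34

Derivation:
After op 1 paint(4,2,W):
BBBBBBBBB
BBBBBBBBB
BBBBYYBBB
BBBBYYBBB
BBWBYYBBB
After op 2 paint(4,6,Y):
BBBBBBBBB
BBBBBBBBB
BBBBYYBBB
BBBBYYBBB
BBWBYYYBB
After op 3 paint(0,4,K):
BBBBKBBBB
BBBBBBBBB
BBBBYYBBB
BBBBYYBBB
BBWBYYYBB
After op 4 fill(3,2,G) [36 cells changed]:
GGGGKGGGG
GGGGGGGGG
GGGGYYGGG
GGGGYYGGG
GGWGYYYGG
After op 5 paint(3,3,B):
GGGGKGGGG
GGGGGGGGG
GGGGYYGGG
GGGBYYGGG
GGWGYYYGG
After op 6 fill(3,2,Y) [34 cells changed]:
YYYYKYYYY
YYYYYYYYY
YYYYYYYYY
YYYBYYYYY
YYWGYYYYY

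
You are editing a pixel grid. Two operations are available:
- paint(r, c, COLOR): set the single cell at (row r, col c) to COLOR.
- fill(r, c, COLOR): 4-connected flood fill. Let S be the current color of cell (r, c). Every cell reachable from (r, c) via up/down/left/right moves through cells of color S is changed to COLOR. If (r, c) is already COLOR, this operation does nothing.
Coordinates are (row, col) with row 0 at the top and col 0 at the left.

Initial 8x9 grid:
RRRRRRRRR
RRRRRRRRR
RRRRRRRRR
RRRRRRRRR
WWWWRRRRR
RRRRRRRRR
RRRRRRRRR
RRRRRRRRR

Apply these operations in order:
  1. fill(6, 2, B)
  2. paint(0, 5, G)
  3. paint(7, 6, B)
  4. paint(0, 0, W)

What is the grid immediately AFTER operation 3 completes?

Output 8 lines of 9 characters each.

Answer: BBBBBGBBB
BBBBBBBBB
BBBBBBBBB
BBBBBBBBB
WWWWBBBBB
BBBBBBBBB
BBBBBBBBB
BBBBBBBBB

Derivation:
After op 1 fill(6,2,B) [68 cells changed]:
BBBBBBBBB
BBBBBBBBB
BBBBBBBBB
BBBBBBBBB
WWWWBBBBB
BBBBBBBBB
BBBBBBBBB
BBBBBBBBB
After op 2 paint(0,5,G):
BBBBBGBBB
BBBBBBBBB
BBBBBBBBB
BBBBBBBBB
WWWWBBBBB
BBBBBBBBB
BBBBBBBBB
BBBBBBBBB
After op 3 paint(7,6,B):
BBBBBGBBB
BBBBBBBBB
BBBBBBBBB
BBBBBBBBB
WWWWBBBBB
BBBBBBBBB
BBBBBBBBB
BBBBBBBBB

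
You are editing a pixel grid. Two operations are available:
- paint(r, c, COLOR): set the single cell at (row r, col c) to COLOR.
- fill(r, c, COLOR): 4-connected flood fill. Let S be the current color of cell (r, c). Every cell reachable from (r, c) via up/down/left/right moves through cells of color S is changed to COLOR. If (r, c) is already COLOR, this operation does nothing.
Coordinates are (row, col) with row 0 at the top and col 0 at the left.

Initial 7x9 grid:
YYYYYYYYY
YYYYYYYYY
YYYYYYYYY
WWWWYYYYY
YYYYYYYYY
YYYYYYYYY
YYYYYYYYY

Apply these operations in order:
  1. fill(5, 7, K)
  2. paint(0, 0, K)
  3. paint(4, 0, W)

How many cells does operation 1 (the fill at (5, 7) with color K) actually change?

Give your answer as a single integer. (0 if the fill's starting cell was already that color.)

Answer: 59

Derivation:
After op 1 fill(5,7,K) [59 cells changed]:
KKKKKKKKK
KKKKKKKKK
KKKKKKKKK
WWWWKKKKK
KKKKKKKKK
KKKKKKKKK
KKKKKKKKK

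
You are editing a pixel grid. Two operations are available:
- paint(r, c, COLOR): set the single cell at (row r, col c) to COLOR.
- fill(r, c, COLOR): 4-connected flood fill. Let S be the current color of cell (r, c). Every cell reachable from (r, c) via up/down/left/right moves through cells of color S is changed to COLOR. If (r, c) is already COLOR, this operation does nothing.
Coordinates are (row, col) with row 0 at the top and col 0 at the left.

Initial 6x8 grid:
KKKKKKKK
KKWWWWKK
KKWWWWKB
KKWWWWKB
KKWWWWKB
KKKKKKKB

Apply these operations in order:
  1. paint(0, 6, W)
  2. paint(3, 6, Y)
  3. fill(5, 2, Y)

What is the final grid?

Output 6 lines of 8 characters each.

After op 1 paint(0,6,W):
KKKKKKWK
KKWWWWKK
KKWWWWKB
KKWWWWKB
KKWWWWKB
KKKKKKKB
After op 2 paint(3,6,Y):
KKKKKKWK
KKWWWWKK
KKWWWWKB
KKWWWWYB
KKWWWWKB
KKKKKKKB
After op 3 fill(5,2,Y) [22 cells changed]:
YYYYYYWK
YYWWWWKK
YYWWWWKB
YYWWWWYB
YYWWWWYB
YYYYYYYB

Answer: YYYYYYWK
YYWWWWKK
YYWWWWKB
YYWWWWYB
YYWWWWYB
YYYYYYYB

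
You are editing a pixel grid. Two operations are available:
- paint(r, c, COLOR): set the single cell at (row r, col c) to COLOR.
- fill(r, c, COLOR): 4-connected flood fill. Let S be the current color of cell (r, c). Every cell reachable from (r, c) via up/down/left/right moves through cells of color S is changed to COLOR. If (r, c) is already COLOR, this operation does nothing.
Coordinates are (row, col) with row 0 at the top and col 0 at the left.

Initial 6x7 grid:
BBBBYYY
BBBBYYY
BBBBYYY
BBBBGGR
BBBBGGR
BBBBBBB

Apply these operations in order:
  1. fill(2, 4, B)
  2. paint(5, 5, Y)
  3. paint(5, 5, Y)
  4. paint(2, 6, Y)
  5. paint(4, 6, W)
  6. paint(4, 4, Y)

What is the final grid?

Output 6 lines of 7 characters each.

After op 1 fill(2,4,B) [9 cells changed]:
BBBBBBB
BBBBBBB
BBBBBBB
BBBBGGR
BBBBGGR
BBBBBBB
After op 2 paint(5,5,Y):
BBBBBBB
BBBBBBB
BBBBBBB
BBBBGGR
BBBBGGR
BBBBBYB
After op 3 paint(5,5,Y):
BBBBBBB
BBBBBBB
BBBBBBB
BBBBGGR
BBBBGGR
BBBBBYB
After op 4 paint(2,6,Y):
BBBBBBB
BBBBBBB
BBBBBBY
BBBBGGR
BBBBGGR
BBBBBYB
After op 5 paint(4,6,W):
BBBBBBB
BBBBBBB
BBBBBBY
BBBBGGR
BBBBGGW
BBBBBYB
After op 6 paint(4,4,Y):
BBBBBBB
BBBBBBB
BBBBBBY
BBBBGGR
BBBBYGW
BBBBBYB

Answer: BBBBBBB
BBBBBBB
BBBBBBY
BBBBGGR
BBBBYGW
BBBBBYB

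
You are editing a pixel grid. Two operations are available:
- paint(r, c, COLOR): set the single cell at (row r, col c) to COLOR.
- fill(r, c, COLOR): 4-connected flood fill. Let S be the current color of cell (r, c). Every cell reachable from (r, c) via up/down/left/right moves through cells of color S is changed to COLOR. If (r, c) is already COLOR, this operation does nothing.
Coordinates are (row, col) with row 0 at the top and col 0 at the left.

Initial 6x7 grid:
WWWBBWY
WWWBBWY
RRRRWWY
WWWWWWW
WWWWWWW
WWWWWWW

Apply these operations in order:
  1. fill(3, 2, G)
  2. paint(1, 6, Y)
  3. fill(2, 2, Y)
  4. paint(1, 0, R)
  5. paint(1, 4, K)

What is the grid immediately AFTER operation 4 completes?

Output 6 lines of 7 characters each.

After op 1 fill(3,2,G) [25 cells changed]:
WWWBBGY
WWWBBGY
RRRRGGY
GGGGGGG
GGGGGGG
GGGGGGG
After op 2 paint(1,6,Y):
WWWBBGY
WWWBBGY
RRRRGGY
GGGGGGG
GGGGGGG
GGGGGGG
After op 3 fill(2,2,Y) [4 cells changed]:
WWWBBGY
WWWBBGY
YYYYGGY
GGGGGGG
GGGGGGG
GGGGGGG
After op 4 paint(1,0,R):
WWWBBGY
RWWBBGY
YYYYGGY
GGGGGGG
GGGGGGG
GGGGGGG

Answer: WWWBBGY
RWWBBGY
YYYYGGY
GGGGGGG
GGGGGGG
GGGGGGG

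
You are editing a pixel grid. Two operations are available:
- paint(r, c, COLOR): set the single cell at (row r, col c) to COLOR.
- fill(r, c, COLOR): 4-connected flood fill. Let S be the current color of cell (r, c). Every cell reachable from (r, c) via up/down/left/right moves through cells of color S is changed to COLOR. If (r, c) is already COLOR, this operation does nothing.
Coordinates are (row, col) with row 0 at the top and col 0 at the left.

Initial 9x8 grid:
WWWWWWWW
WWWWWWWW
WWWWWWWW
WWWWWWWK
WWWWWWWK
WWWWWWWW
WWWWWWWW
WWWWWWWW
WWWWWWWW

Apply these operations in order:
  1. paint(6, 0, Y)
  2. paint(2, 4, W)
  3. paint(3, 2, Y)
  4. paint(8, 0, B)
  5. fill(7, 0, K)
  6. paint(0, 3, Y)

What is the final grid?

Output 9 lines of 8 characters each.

Answer: KKKYKKKK
KKKKKKKK
KKKKKKKK
KKYKKKKK
KKKKKKKK
KKKKKKKK
YKKKKKKK
KKKKKKKK
BKKKKKKK

Derivation:
After op 1 paint(6,0,Y):
WWWWWWWW
WWWWWWWW
WWWWWWWW
WWWWWWWK
WWWWWWWK
WWWWWWWW
YWWWWWWW
WWWWWWWW
WWWWWWWW
After op 2 paint(2,4,W):
WWWWWWWW
WWWWWWWW
WWWWWWWW
WWWWWWWK
WWWWWWWK
WWWWWWWW
YWWWWWWW
WWWWWWWW
WWWWWWWW
After op 3 paint(3,2,Y):
WWWWWWWW
WWWWWWWW
WWWWWWWW
WWYWWWWK
WWWWWWWK
WWWWWWWW
YWWWWWWW
WWWWWWWW
WWWWWWWW
After op 4 paint(8,0,B):
WWWWWWWW
WWWWWWWW
WWWWWWWW
WWYWWWWK
WWWWWWWK
WWWWWWWW
YWWWWWWW
WWWWWWWW
BWWWWWWW
After op 5 fill(7,0,K) [67 cells changed]:
KKKKKKKK
KKKKKKKK
KKKKKKKK
KKYKKKKK
KKKKKKKK
KKKKKKKK
YKKKKKKK
KKKKKKKK
BKKKKKKK
After op 6 paint(0,3,Y):
KKKYKKKK
KKKKKKKK
KKKKKKKK
KKYKKKKK
KKKKKKKK
KKKKKKKK
YKKKKKKK
KKKKKKKK
BKKKKKKK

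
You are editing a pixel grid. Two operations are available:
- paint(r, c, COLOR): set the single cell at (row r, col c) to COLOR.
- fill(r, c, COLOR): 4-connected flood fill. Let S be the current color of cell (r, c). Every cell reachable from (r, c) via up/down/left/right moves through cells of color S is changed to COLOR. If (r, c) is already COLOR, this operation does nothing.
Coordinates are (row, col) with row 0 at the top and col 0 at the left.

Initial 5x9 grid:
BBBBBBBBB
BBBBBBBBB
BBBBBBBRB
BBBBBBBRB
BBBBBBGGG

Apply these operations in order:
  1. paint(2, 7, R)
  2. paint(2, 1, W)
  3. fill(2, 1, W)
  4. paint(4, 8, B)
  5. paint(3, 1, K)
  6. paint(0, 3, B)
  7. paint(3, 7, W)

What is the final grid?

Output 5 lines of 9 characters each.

After op 1 paint(2,7,R):
BBBBBBBBB
BBBBBBBBB
BBBBBBBRB
BBBBBBBRB
BBBBBBGGG
After op 2 paint(2,1,W):
BBBBBBBBB
BBBBBBBBB
BWBBBBBRB
BBBBBBBRB
BBBBBBGGG
After op 3 fill(2,1,W) [0 cells changed]:
BBBBBBBBB
BBBBBBBBB
BWBBBBBRB
BBBBBBBRB
BBBBBBGGG
After op 4 paint(4,8,B):
BBBBBBBBB
BBBBBBBBB
BWBBBBBRB
BBBBBBBRB
BBBBBBGGB
After op 5 paint(3,1,K):
BBBBBBBBB
BBBBBBBBB
BWBBBBBRB
BKBBBBBRB
BBBBBBGGB
After op 6 paint(0,3,B):
BBBBBBBBB
BBBBBBBBB
BWBBBBBRB
BKBBBBBRB
BBBBBBGGB
After op 7 paint(3,7,W):
BBBBBBBBB
BBBBBBBBB
BWBBBBBRB
BKBBBBBWB
BBBBBBGGB

Answer: BBBBBBBBB
BBBBBBBBB
BWBBBBBRB
BKBBBBBWB
BBBBBBGGB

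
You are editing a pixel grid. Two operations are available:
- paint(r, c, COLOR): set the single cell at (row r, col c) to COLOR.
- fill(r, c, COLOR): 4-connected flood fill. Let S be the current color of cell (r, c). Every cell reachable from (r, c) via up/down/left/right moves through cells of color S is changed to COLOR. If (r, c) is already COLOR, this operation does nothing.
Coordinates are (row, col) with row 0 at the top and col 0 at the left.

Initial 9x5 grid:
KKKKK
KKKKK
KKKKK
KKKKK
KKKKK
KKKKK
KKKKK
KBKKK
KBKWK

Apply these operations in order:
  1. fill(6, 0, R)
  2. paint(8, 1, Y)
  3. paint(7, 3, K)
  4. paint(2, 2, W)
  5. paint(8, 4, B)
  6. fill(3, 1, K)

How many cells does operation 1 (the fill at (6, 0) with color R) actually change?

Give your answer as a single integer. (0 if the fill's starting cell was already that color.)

Answer: 42

Derivation:
After op 1 fill(6,0,R) [42 cells changed]:
RRRRR
RRRRR
RRRRR
RRRRR
RRRRR
RRRRR
RRRRR
RBRRR
RBRWR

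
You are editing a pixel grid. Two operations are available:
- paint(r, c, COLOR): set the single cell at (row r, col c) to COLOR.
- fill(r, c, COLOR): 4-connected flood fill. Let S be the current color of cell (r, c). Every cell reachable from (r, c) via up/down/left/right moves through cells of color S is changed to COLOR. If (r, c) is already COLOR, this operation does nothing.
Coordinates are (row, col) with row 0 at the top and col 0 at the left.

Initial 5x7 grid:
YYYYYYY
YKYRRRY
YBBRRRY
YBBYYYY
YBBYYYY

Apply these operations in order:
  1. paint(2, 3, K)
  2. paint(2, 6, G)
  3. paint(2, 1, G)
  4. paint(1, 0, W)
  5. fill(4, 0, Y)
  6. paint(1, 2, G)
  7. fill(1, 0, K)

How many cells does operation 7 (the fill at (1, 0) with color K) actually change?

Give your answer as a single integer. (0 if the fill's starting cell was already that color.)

After op 1 paint(2,3,K):
YYYYYYY
YKYRRRY
YBBKRRY
YBBYYYY
YBBYYYY
After op 2 paint(2,6,G):
YYYYYYY
YKYRRRY
YBBKRRG
YBBYYYY
YBBYYYY
After op 3 paint(2,1,G):
YYYYYYY
YKYRRRY
YGBKRRG
YBBYYYY
YBBYYYY
After op 4 paint(1,0,W):
YYYYYYY
WKYRRRY
YGBKRRG
YBBYYYY
YBBYYYY
After op 5 fill(4,0,Y) [0 cells changed]:
YYYYYYY
WKYRRRY
YGBKRRG
YBBYYYY
YBBYYYY
After op 6 paint(1,2,G):
YYYYYYY
WKGRRRY
YGBKRRG
YBBYYYY
YBBYYYY
After op 7 fill(1,0,K) [1 cells changed]:
YYYYYYY
KKGRRRY
YGBKRRG
YBBYYYY
YBBYYYY

Answer: 1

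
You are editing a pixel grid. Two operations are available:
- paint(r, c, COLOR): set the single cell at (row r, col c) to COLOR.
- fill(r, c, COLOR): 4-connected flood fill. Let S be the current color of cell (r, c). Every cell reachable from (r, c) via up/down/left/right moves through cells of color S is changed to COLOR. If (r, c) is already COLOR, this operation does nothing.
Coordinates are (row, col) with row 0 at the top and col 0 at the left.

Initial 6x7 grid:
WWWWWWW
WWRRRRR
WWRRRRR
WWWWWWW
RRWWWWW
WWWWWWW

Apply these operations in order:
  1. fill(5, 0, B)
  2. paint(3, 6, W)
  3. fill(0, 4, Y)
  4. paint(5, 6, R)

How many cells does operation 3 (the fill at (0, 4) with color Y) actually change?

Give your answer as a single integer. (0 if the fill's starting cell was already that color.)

Answer: 29

Derivation:
After op 1 fill(5,0,B) [30 cells changed]:
BBBBBBB
BBRRRRR
BBRRRRR
BBBBBBB
RRBBBBB
BBBBBBB
After op 2 paint(3,6,W):
BBBBBBB
BBRRRRR
BBRRRRR
BBBBBBW
RRBBBBB
BBBBBBB
After op 3 fill(0,4,Y) [29 cells changed]:
YYYYYYY
YYRRRRR
YYRRRRR
YYYYYYW
RRYYYYY
YYYYYYY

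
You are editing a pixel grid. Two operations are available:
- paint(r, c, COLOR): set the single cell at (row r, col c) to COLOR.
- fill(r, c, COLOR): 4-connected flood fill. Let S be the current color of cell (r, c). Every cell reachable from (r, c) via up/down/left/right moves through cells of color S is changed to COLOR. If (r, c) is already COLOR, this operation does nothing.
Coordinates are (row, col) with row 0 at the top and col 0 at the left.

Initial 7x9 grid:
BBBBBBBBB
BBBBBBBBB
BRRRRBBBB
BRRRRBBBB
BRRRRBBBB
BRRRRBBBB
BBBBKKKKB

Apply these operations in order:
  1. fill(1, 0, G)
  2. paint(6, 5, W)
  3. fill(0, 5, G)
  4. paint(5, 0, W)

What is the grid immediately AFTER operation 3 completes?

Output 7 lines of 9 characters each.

After op 1 fill(1,0,G) [43 cells changed]:
GGGGGGGGG
GGGGGGGGG
GRRRRGGGG
GRRRRGGGG
GRRRRGGGG
GRRRRGGGG
GGGGKKKKG
After op 2 paint(6,5,W):
GGGGGGGGG
GGGGGGGGG
GRRRRGGGG
GRRRRGGGG
GRRRRGGGG
GRRRRGGGG
GGGGKWKKG
After op 3 fill(0,5,G) [0 cells changed]:
GGGGGGGGG
GGGGGGGGG
GRRRRGGGG
GRRRRGGGG
GRRRRGGGG
GRRRRGGGG
GGGGKWKKG

Answer: GGGGGGGGG
GGGGGGGGG
GRRRRGGGG
GRRRRGGGG
GRRRRGGGG
GRRRRGGGG
GGGGKWKKG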